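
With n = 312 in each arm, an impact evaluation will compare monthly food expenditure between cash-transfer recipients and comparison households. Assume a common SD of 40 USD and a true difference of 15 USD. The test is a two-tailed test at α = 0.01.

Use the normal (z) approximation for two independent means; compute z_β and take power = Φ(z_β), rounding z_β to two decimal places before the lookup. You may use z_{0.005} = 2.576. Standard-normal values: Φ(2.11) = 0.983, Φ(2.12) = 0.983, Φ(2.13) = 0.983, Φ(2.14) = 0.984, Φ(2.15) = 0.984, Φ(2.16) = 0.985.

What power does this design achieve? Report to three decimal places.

z_β = δ·√(n/(σ₁²+σ₂²)) − z_{α/2}
    = 15 · √(312/3200) − 2.576
    = 15 · 0.31225 − 2.576
    = 4.6837 − 2.576 = 2.1077 → 2.11
Power = Φ(2.11) = 0.983.

Power ≈ 0.983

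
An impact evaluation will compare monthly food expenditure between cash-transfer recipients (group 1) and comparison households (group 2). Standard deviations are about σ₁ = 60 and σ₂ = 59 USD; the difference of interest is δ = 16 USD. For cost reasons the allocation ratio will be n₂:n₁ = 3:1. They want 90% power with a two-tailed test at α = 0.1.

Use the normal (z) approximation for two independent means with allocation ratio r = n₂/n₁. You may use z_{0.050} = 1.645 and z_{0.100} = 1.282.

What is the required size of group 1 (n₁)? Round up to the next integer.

n₁ = 160

n₁ = (z_{α/2} + z_β)² · (σ₁² + σ₂²/r) / δ²
   = (1.645 + 1.282)² · (60² + 59²/3) / 16²
   = 8.5673 · (3600 + 1160.3) / 256
   = 8.5673 · 4760.3 / 256
   = 159.31
Round up → n₁ = 160; n₂ = r·n₁ = 3 × 160 = 480.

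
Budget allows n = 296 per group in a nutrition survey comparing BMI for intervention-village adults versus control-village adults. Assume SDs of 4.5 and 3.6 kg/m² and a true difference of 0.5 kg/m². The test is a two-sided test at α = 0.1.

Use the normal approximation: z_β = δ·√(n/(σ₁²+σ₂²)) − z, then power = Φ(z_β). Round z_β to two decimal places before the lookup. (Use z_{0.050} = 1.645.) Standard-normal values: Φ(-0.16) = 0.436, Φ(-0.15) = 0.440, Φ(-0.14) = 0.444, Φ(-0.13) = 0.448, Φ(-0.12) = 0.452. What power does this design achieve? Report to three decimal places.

Power ≈ 0.440

z_β = δ·√(n/(σ₁²+σ₂²)) − z_{α/2}
    = 0.5 · √(296/33.21) − 1.645
    = 0.5 · 2.98546 − 1.645
    = 1.4927 − 1.645 = -0.1523 → -0.15
Power = Φ(-0.15) = 0.440.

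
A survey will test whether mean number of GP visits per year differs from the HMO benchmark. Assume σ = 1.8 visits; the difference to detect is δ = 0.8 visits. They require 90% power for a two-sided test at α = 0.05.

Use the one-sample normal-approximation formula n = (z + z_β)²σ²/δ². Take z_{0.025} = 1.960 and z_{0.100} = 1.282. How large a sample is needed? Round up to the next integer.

n = 54

n = (z_{α/2} + z_β)² · σ² / δ²
  = (1.960 + 1.282)² · 1.8² / 0.8²
  = 10.5106 · 3.24 / 0.64
  = 53.21
Round up → n = 54.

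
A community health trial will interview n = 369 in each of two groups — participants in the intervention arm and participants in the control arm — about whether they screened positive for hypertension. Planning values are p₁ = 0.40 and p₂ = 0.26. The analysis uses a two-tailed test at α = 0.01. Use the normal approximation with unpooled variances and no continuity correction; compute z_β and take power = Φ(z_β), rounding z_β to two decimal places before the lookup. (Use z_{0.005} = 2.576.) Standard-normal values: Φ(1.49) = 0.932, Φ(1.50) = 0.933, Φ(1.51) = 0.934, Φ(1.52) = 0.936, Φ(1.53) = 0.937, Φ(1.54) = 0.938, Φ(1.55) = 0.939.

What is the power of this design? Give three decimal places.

z_β = |p₁−p₂|·√(n/[p₁q₁+p₂q₂]) − z_{α/2}
    = 0.14 · √(369/0.4324) − 2.576
    = 0.14 · 29.2126 − 2.576
    = 4.0898 − 2.576 = 1.5138 → 1.51
Power = Φ(1.51) = 0.934.

Power ≈ 0.934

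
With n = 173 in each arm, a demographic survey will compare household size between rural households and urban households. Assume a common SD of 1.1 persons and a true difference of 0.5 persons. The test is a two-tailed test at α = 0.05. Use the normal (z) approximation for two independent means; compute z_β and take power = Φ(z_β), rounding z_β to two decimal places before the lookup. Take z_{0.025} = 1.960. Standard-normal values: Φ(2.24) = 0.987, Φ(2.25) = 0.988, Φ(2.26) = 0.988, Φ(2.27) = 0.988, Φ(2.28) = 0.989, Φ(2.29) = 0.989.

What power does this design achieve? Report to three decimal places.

Power ≈ 0.988

z_β = δ·√(n/(σ₁²+σ₂²)) − z_{α/2}
    = 0.5 · √(173/2.42) − 1.960
    = 0.5 · 8.45503 − 1.960
    = 4.2275 − 1.960 = 2.2675 → 2.27
Power = Φ(2.27) = 0.988.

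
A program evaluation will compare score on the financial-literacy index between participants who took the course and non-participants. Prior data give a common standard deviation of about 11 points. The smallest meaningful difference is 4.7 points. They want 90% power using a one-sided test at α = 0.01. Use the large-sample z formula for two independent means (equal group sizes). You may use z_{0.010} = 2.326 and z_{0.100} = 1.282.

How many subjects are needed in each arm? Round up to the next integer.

n = 143 per group

n = (z_α + z_β)² · (σ₁² + σ₂²) / δ²
  = (2.326 + 1.282)² · (2·11² = 242) / 4.7²
  = 13.0177 · 242 / 22.09
  = 142.61
Round up → n = 143 per group.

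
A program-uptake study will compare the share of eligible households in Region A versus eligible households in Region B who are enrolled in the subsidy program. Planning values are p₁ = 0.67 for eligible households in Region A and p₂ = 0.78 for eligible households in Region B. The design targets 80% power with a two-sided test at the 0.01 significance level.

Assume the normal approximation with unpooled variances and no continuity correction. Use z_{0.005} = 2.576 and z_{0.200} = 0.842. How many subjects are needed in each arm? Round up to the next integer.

n = (z_{α/2} + z_β)² · [p₁(1−p₁) + p₂(1−p₂)] / (p₁ − p₂)²
  = (2.576 + 0.842)² · (0.67·0.33 + 0.78·0.22) / (-0.11)²
  = (3.418)² · (0.2211 + 0.1716) / 0.0121
  = 11.6827 · 0.3927 / 0.0121
  = 379.16
Round up → n = 380 per group.

n = 380 per group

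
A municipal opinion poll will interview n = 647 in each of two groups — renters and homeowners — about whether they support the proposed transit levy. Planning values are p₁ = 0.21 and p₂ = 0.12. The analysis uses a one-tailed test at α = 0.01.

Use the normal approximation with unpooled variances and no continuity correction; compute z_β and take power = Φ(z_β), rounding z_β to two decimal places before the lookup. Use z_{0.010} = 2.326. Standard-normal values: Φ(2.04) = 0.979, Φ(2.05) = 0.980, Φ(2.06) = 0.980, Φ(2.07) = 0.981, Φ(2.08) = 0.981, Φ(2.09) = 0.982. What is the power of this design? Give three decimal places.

z_β = |p₁−p₂|·√(n/[p₁q₁+p₂q₂]) − z_α
    = 0.09 · √(647/0.2715) − 2.326
    = 0.09 · 48.8166 − 2.326
    = 4.3935 − 2.326 = 2.0675 → 2.07
Power = Φ(2.07) = 0.981.

Power ≈ 0.981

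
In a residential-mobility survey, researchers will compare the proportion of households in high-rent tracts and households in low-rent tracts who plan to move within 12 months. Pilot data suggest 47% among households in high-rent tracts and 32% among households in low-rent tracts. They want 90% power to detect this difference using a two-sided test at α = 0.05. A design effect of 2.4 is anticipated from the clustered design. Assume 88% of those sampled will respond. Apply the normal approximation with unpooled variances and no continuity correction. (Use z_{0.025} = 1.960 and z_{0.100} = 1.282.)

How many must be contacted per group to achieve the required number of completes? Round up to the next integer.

n = 595 per group

n = (z_{α/2} + z_β)² · [p₁(1−p₁) + p₂(1−p₂)] / (p₁ − p₂)²
  = (1.960 + 1.282)² · (0.47·0.53 + 0.32·0.68) / (0.15)²
  = (3.242)² · (0.2491 + 0.2176) / 0.0225
  = 10.5106 · 0.4667 / 0.0225
  = 218.01
Design effect: 2.4 × 218.01 = 523.23.
Adjust for 88% response: 523.23 / 0.88 = 594.58.
Round up → n = 595 per group.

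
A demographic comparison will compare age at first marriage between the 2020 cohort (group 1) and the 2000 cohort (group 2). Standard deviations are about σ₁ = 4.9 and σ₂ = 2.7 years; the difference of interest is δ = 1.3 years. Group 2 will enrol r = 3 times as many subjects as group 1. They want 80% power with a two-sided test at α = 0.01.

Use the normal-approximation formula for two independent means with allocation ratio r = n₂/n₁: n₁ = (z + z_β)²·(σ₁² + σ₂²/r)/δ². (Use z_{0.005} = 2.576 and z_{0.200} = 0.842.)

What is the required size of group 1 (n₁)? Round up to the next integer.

n₁ = 183

n₁ = (z_{α/2} + z_β)² · (σ₁² + σ₂²/r) / δ²
   = (2.576 + 0.842)² · (4.9² + 2.7²/3) / 1.3²
   = 11.6827 · (24.01 + 2.43) / 1.69
   = 11.6827 · 26.44 / 1.69
   = 182.78
Round up → n₁ = 183; n₂ = r·n₁ = 3 × 183 = 549.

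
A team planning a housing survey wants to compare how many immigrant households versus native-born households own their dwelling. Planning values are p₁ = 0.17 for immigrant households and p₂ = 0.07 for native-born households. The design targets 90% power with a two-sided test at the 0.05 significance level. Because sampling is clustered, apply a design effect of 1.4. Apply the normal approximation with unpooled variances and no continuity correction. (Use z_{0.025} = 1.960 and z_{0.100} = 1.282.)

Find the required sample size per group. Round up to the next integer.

n = 304 per group

n = (z_{α/2} + z_β)² · [p₁(1−p₁) + p₂(1−p₂)] / (p₁ − p₂)²
  = (1.960 + 1.282)² · (0.17·0.83 + 0.07·0.93) / (0.10)²
  = (3.242)² · (0.1411 + 0.0651) / 0.0100
  = 10.5106 · 0.2062 / 0.0100
  = 216.73
Design effect: 1.4 × 216.73 = 303.42.
Round up → n = 304 per group.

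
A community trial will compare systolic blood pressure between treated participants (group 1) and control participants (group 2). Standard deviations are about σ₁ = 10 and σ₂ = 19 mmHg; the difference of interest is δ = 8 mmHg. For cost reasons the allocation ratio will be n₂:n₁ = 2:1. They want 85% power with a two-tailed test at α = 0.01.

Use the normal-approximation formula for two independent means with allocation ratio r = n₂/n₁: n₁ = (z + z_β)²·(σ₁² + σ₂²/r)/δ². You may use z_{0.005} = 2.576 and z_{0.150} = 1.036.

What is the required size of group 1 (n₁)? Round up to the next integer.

n₁ = (z_{α/2} + z_β)² · (σ₁² + σ₂²/r) / δ²
   = (2.576 + 1.036)² · (10² + 19²/2) / 8²
   = 13.0465 · (100 + 180.5) / 64
   = 13.0465 · 280.5 / 64
   = 57.18
Round up → n₁ = 58; n₂ = r·n₁ = 2 × 58 = 116.

n₁ = 58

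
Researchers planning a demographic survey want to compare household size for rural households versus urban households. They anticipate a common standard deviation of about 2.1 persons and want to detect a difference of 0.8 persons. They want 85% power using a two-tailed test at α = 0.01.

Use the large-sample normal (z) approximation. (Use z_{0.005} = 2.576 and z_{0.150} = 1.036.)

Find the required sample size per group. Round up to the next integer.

n = (z_{α/2} + z_β)² · (σ₁² + σ₂²) / δ²
  = (2.576 + 1.036)² · (2·2.1² = 8.82) / 0.8²
  = 13.0465 · 8.82 / 0.64
  = 179.80
Round up → n = 180 per group.

n = 180 per group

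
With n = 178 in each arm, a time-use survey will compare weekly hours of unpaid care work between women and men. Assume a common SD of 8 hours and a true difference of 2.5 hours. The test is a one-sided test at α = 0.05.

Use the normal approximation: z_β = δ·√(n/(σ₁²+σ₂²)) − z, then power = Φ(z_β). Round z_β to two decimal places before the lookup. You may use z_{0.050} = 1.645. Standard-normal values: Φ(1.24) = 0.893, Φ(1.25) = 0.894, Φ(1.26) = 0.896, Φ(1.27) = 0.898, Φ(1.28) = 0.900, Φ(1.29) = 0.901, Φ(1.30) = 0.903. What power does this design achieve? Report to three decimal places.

Power ≈ 0.903

z_β = δ·√(n/(σ₁²+σ₂²)) − z_α
    = 2.5 · √(178/128) − 1.645
    = 2.5 · 1.17925 − 1.645
    = 2.9481 − 1.645 = 1.3031 → 1.30
Power = Φ(1.30) = 0.903.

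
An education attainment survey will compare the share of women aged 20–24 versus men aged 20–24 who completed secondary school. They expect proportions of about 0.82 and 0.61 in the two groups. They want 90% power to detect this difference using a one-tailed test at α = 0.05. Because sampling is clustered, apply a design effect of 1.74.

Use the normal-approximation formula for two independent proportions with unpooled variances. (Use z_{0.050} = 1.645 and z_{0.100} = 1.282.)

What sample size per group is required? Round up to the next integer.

n = (z_α + z_β)² · [p₁(1−p₁) + p₂(1−p₂)] / (p₁ − p₂)²
  = (1.645 + 1.282)² · (0.82·0.18 + 0.61·0.39) / (0.21)²
  = (2.927)² · (0.1476 + 0.2379) / 0.0441
  = 8.5673 · 0.3855 / 0.0441
  = 74.89
Design effect: 1.74 × 74.89 = 130.31.
Round up → n = 131 per group.

n = 131 per group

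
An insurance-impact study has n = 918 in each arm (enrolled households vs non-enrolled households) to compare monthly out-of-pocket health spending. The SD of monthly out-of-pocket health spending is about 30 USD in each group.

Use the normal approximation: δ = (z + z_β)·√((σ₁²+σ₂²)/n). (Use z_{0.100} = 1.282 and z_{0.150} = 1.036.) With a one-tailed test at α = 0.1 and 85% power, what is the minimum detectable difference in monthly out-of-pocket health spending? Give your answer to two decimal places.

Minimum detectable difference ≈ 3.25 USD

δ = (z_α + z_β) · √((σ₁²+σ₂²)/n)
  = (1.282 + 1.036) · √(1800/918)
  = 2.318 · √1.9608
  = 2.318 · 1.4003
  = 3.2458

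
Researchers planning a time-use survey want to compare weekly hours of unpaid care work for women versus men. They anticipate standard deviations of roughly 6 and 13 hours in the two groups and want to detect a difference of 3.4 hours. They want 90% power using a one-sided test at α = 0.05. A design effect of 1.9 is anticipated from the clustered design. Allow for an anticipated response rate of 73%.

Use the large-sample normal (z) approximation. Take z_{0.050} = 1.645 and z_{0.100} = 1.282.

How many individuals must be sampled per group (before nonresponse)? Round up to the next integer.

n = (z_α + z_β)² · (σ₁² + σ₂²) / δ²
  = (1.645 + 1.282)² · (6² + 13² = 205) / 3.4²
  = 8.5673 · 205 / 11.56
  = 151.93
Design effect: 1.9 × 151.93 = 288.67.
Adjust for 73% response: 288.67 / 0.73 = 395.43.
Round up → n = 396 per group.

n = 396 per group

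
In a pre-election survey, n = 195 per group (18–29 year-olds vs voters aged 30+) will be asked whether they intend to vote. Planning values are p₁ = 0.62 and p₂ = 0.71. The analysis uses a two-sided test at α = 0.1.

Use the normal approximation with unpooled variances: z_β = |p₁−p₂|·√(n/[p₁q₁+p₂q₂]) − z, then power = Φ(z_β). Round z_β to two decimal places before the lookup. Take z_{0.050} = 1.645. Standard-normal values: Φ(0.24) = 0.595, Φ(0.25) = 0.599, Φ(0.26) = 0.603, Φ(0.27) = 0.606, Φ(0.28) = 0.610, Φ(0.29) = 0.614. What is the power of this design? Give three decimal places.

Power ≈ 0.599

z_β = |p₁−p₂|·√(n/[p₁q₁+p₂q₂]) − z_{α/2}
    = 0.09 · √(195/0.4415) − 1.645
    = 0.09 · 21.0161 − 1.645
    = 1.8914 − 1.645 = 0.2464 → 0.25
Power = Φ(0.25) = 0.599.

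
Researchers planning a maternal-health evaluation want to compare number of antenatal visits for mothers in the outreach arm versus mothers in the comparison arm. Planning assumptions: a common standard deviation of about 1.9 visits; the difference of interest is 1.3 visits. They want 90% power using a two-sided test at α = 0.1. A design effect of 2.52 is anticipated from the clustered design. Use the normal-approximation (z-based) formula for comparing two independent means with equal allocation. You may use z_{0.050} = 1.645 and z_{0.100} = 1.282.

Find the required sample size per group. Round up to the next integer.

n = 93 per group

n = (z_{α/2} + z_β)² · (σ₁² + σ₂²) / δ²
  = (1.645 + 1.282)² · (2·1.9² = 7.22) / 1.3²
  = 8.5673 · 7.22 / 1.69
  = 36.60
Design effect: 2.52 × 36.60 = 92.24.
Round up → n = 93 per group.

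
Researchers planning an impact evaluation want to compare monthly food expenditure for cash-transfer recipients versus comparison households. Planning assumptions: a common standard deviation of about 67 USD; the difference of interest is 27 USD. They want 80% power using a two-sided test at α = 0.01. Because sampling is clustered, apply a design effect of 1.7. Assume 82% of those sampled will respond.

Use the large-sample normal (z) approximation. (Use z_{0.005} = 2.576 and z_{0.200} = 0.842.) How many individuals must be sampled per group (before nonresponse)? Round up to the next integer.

n = 299 per group

n = (z_{α/2} + z_β)² · (σ₁² + σ₂²) / δ²
  = (2.576 + 0.842)² · (2·67² = 8978) / 27²
  = 11.6827 · 8978 / 729
  = 143.88
Design effect: 1.7 × 143.88 = 244.59.
Adjust for 82% response: 244.59 / 0.82 = 298.28.
Round up → n = 299 per group.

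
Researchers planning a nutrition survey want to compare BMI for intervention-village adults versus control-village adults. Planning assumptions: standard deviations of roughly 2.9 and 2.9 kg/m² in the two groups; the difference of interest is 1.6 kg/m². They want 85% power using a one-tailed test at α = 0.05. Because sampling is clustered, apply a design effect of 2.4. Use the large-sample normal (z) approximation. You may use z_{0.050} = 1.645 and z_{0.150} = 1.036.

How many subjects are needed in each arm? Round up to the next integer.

n = (z_α + z_β)² · (σ₁² + σ₂²) / δ²
  = (1.645 + 1.036)² · (2.9² + 2.9² = 16.82) / 1.6²
  = 7.1878 · 16.82 / 2.56
  = 47.23
Design effect: 2.4 × 47.23 = 113.34.
Round up → n = 114 per group.

n = 114 per group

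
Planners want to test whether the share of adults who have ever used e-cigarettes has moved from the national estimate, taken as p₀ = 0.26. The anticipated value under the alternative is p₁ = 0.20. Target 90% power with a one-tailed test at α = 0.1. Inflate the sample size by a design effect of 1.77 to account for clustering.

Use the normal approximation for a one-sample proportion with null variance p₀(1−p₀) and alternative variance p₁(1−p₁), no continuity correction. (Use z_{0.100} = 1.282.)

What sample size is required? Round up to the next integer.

n = 569

n = [z_α·√(p₀q₀) + z_β·√(p₁q₁)]² / (p₁ − p₀)²
  = [1.282·√(0.26·0.74) + 1.282·√(0.20·0.80)]² / (-0.06)²
  = [1.282·0.4386 + 1.282·0.4000]² / 0.0036
  = [1.0751]² / 0.0036
  = 321.08
Design effect: 1.77 × 321.08 = 568.32.
Round up → n = 569.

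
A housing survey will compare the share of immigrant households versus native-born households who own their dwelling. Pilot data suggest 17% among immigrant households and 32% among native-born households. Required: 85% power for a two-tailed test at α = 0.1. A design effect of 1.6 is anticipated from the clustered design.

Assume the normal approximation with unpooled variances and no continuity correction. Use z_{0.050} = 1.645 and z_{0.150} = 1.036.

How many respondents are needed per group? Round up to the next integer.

n = (z_{α/2} + z_β)² · [p₁(1−p₁) + p₂(1−p₂)] / (p₁ − p₂)²
  = (1.645 + 1.036)² · (0.17·0.83 + 0.32·0.68) / (-0.15)²
  = (2.681)² · (0.1411 + 0.2176) / 0.0225
  = 7.1878 · 0.3587 / 0.0225
  = 114.59
Design effect: 1.6 × 114.59 = 183.34.
Round up → n = 184 per group.

n = 184 per group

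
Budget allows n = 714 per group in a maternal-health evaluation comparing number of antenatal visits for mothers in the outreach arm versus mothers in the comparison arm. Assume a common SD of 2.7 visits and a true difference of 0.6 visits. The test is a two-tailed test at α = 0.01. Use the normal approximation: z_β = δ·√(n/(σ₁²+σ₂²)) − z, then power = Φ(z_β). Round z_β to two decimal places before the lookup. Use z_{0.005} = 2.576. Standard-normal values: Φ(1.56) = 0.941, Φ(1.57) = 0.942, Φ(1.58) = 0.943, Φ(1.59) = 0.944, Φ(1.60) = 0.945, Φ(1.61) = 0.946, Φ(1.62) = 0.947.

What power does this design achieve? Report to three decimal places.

Power ≈ 0.947

z_β = δ·√(n/(σ₁²+σ₂²)) − z_{α/2}
    = 0.6 · √(714/14.58) − 2.576
    = 0.6 · 6.99794 − 2.576
    = 4.1988 − 2.576 = 1.6228 → 1.62
Power = Φ(1.62) = 0.947.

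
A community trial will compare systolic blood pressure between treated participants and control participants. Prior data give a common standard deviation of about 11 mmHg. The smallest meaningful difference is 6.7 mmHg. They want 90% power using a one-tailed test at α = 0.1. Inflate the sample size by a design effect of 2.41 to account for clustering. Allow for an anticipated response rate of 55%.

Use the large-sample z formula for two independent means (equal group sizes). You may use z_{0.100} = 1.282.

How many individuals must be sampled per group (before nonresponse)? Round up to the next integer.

n = (z_α + z_β)² · (σ₁² + σ₂²) / δ²
  = (1.282 + 1.282)² · (2·11² = 242) / 6.7²
  = 6.5741 · 242 / 44.89
  = 35.44
Design effect: 2.41 × 35.44 = 85.41.
Adjust for 55% response: 85.41 / 0.55 = 155.29.
Round up → n = 156 per group.

n = 156 per group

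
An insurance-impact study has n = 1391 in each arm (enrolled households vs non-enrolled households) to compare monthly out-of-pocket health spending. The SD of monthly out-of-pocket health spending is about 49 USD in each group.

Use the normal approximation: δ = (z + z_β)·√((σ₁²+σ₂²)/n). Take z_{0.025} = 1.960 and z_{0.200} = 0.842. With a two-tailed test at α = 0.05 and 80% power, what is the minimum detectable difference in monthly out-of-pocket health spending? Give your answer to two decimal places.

δ = (z_{α/2} + z_β) · √((σ₁²+σ₂²)/n)
  = (1.960 + 0.842) · √(4802/1391)
  = 2.802 · √3.4522
  = 2.802 · 1.8580
  = 5.2061

Minimum detectable difference ≈ 5.21 USD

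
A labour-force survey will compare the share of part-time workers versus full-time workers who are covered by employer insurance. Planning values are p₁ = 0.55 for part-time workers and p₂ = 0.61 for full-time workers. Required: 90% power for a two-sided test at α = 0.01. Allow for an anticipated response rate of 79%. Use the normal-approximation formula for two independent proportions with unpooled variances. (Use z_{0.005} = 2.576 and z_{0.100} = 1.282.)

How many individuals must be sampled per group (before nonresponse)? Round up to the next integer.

n = 2541 per group

n = (z_{α/2} + z_β)² · [p₁(1−p₁) + p₂(1−p₂)] / (p₁ − p₂)²
  = (2.576 + 1.282)² · (0.55·0.45 + 0.61·0.39) / (-0.06)²
  = (3.858)² · (0.2475 + 0.2379) / 0.0036
  = 14.8842 · 0.4854 / 0.0036
  = 2006.88
Adjust for 79% response: 2006.88 / 0.79 = 2540.36.
Round up → n = 2541 per group.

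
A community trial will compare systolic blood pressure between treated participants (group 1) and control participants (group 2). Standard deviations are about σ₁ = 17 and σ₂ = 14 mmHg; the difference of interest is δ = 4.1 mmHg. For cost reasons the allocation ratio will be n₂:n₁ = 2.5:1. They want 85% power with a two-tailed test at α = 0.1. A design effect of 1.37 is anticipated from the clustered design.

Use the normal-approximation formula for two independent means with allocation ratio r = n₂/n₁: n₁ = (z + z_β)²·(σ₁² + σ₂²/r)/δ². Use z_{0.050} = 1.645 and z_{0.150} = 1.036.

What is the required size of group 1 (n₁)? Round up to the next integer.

n₁ = (z_{α/2} + z_β)² · (σ₁² + σ₂²/r) / δ²
   = (1.645 + 1.036)² · (17² + 14²/2.5) / 4.1²
   = 7.1878 · (289 + 78.4) / 16.81
   = 7.1878 · 367.4 / 16.81
   = 157.10
Design effect: 1.37 × 157.10 = 215.22.
Round up → n₁ = 216; n₂ = r·n₁ = 2.5 × 216 = 540.

n₁ = 216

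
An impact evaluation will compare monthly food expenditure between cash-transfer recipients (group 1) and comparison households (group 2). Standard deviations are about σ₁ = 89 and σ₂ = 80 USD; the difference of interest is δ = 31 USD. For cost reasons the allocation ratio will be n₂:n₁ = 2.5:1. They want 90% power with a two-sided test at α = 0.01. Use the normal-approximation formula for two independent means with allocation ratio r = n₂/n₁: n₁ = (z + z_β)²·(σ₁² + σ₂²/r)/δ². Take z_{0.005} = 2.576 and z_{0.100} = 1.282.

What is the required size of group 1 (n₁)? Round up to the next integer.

n₁ = 163

n₁ = (z_{α/2} + z_β)² · (σ₁² + σ₂²/r) / δ²
   = (2.576 + 1.282)² · (89² + 80²/2.5) / 31²
   = 14.8842 · (7921 + 2560) / 961
   = 14.8842 · 10481 / 961
   = 162.33
Round up → n₁ = 163; n₂ = r·n₁ = 2.5 × 163 = 408.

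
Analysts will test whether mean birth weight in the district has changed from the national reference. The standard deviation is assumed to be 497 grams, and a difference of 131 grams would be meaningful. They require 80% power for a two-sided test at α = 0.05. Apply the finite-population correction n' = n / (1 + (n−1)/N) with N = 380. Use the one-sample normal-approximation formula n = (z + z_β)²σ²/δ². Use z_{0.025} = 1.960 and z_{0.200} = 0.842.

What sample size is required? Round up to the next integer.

n = (z_{α/2} + z_β)² · σ² / δ²
  = (1.960 + 0.842)² · 497² / 131²
  = 7.8512 · 247009 / 17161
  = 113.01
Finite-population correction (N = 380): 113.01 / (1 + (113.01 − 1)/380) = 87.28.
Round up → n = 88.

n = 88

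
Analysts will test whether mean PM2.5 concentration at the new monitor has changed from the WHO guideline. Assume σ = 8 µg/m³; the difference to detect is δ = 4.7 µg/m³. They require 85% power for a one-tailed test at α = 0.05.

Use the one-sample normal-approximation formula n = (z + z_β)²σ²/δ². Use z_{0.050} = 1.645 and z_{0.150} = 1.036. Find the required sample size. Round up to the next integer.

n = (z_α + z_β)² · σ² / δ²
  = (1.645 + 1.036)² · 8² / 4.7²
  = 7.1878 · 64 / 22.09
  = 20.82
Round up → n = 21.

n = 21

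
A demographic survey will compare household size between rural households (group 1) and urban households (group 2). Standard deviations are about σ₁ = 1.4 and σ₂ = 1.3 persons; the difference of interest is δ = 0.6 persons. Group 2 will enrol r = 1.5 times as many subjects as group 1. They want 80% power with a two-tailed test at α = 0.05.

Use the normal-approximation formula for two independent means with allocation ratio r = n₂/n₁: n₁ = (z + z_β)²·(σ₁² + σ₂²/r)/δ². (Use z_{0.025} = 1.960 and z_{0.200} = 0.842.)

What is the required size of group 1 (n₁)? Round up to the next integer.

n₁ = (z_{α/2} + z_β)² · (σ₁² + σ₂²/r) / δ²
   = (1.960 + 0.842)² · (1.4² + 1.3²/1.5) / 0.6²
   = 7.8512 · (1.96 + 1.1267) / 0.36
   = 7.8512 · 3.0867 / 0.36
   = 67.32
Round up → n₁ = 68; n₂ = r·n₁ = 1.5 × 68 = 102.

n₁ = 68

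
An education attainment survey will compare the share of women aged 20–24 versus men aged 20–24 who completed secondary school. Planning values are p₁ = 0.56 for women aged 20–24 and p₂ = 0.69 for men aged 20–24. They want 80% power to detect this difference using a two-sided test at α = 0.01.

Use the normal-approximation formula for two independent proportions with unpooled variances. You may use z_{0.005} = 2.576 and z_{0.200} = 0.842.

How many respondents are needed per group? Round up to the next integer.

n = 319 per group

n = (z_{α/2} + z_β)² · [p₁(1−p₁) + p₂(1−p₂)] / (p₁ − p₂)²
  = (2.576 + 0.842)² · (0.56·0.44 + 0.69·0.31) / (-0.13)²
  = (3.418)² · (0.2464 + 0.2139) / 0.0169
  = 11.6827 · 0.4603 / 0.0169
  = 318.20
Round up → n = 319 per group.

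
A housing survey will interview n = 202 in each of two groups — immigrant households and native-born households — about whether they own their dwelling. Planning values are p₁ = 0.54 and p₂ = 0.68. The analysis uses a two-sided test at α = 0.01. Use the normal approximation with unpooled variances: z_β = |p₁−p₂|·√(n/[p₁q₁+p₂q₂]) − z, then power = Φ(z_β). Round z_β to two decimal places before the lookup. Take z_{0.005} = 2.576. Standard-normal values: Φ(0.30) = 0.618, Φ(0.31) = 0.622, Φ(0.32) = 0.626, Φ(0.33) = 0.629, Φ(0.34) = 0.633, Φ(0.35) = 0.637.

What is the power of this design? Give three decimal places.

z_β = |p₁−p₂|·√(n/[p₁q₁+p₂q₂]) − z_{α/2}
    = 0.14 · √(202/0.4660) − 2.576
    = 0.14 · 20.8201 − 2.576
    = 2.9148 − 2.576 = 0.3388 → 0.34
Power = Φ(0.34) = 0.633.

Power ≈ 0.633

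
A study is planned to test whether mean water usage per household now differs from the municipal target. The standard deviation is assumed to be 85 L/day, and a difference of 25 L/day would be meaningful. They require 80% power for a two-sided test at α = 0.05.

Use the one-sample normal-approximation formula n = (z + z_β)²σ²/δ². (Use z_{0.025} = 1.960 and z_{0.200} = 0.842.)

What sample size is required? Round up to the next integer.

n = (z_{α/2} + z_β)² · σ² / δ²
  = (1.960 + 0.842)² · 85² / 25²
  = 7.8512 · 7225 / 625
  = 90.76
Round up → n = 91.

n = 91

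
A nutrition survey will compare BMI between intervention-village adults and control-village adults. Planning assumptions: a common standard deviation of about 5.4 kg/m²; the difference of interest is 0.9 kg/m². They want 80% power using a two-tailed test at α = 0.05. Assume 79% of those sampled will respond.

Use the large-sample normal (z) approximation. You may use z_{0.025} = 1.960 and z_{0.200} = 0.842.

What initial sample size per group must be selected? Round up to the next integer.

n = (z_{α/2} + z_β)² · (σ₁² + σ₂²) / δ²
  = (1.960 + 0.842)² · (2·5.4² = 58.32) / 0.9²
  = 7.8512 · 58.32 / 0.81
  = 565.29
Adjust for 79% response: 565.29 / 0.79 = 715.55.
Round up → n = 716 per group.

n = 716 per group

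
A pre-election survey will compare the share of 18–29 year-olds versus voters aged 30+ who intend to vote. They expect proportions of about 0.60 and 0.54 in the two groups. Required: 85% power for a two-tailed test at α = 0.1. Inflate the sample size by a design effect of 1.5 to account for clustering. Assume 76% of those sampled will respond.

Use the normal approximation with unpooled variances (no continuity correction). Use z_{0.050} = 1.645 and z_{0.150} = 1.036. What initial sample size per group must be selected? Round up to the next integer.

n = (z_{α/2} + z_β)² · [p₁(1−p₁) + p₂(1−p₂)] / (p₁ − p₂)²
  = (1.645 + 1.036)² · (0.60·0.40 + 0.54·0.46) / (0.06)²
  = (2.681)² · (0.2400 + 0.2484) / 0.0036
  = 7.1878 · 0.4884 / 0.0036
  = 975.14
Design effect: 1.5 × 975.14 = 1462.71.
Adjust for 76% response: 1462.71 / 0.76 = 1924.62.
Round up → n = 1925 per group.

n = 1925 per group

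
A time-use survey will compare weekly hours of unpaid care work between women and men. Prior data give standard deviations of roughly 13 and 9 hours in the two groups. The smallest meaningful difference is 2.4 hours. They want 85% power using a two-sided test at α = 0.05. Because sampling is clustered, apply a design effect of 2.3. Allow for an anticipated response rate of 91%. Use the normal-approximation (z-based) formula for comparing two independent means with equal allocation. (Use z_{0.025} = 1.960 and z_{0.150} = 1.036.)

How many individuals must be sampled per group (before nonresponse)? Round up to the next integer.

n = 985 per group

n = (z_{α/2} + z_β)² · (σ₁² + σ₂²) / δ²
  = (1.960 + 1.036)² · (13² + 9² = 250) / 2.4²
  = 8.9760 · 250 / 5.76
  = 389.58
Design effect: 2.3 × 389.58 = 896.04.
Adjust for 91% response: 896.04 / 0.91 = 984.66.
Round up → n = 985 per group.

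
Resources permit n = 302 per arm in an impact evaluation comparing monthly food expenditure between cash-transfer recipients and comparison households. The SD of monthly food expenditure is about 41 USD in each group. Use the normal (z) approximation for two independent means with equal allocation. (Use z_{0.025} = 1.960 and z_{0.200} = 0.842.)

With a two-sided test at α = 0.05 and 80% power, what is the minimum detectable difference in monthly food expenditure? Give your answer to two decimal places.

δ = (z_{α/2} + z_β) · √((σ₁²+σ₂²)/n)
  = (1.960 + 0.842) · √(3362/302)
  = 2.802 · √11.1325
  = 2.802 · 3.3365
  = 9.3490

Minimum detectable difference ≈ 9.35 USD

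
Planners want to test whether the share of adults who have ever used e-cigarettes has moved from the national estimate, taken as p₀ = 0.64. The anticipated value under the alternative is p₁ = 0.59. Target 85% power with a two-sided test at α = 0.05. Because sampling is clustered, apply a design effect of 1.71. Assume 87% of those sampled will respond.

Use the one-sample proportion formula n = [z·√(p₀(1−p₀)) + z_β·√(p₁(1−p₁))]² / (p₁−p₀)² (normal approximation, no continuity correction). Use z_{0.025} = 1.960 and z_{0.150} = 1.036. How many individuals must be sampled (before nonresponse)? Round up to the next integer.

n = [z_{α/2}·√(p₀q₀) + z_β·√(p₁q₁)]² / (p₁ − p₀)²
  = [1.960·√(0.64·0.36) + 1.036·√(0.59·0.41)]² / (-0.05)²
  = [1.960·0.4800 + 1.036·0.4918]² / 0.0025
  = [1.4503]² / 0.0025
  = 841.39
Design effect: 1.71 × 841.39 = 1438.78.
Adjust for 87% response: 1438.78 / 0.87 = 1653.77.
Round up → n = 1654.

n = 1654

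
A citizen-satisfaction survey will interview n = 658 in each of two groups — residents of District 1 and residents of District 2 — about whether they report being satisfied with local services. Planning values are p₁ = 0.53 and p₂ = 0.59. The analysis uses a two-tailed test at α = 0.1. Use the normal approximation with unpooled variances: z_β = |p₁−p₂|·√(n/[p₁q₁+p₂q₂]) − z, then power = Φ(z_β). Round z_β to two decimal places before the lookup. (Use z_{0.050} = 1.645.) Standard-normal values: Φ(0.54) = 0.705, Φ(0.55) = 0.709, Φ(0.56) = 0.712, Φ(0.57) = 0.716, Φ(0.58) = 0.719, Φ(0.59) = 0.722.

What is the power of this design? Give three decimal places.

z_β = |p₁−p₂|·√(n/[p₁q₁+p₂q₂]) − z_{α/2}
    = 0.06 · √(658/0.4910) − 1.645
    = 0.06 · 36.6077 − 1.645
    = 2.1965 − 1.645 = 0.5515 → 0.55
Power = Φ(0.55) = 0.709.

Power ≈ 0.709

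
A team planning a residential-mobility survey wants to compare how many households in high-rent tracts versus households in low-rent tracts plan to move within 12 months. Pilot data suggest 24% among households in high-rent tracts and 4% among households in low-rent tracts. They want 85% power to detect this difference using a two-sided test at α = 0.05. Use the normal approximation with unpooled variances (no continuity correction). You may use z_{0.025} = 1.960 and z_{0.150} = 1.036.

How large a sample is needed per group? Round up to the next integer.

n = (z_{α/2} + z_β)² · [p₁(1−p₁) + p₂(1−p₂)] / (p₁ − p₂)²
  = (1.960 + 1.036)² · (0.24·0.76 + 0.04·0.96) / (0.20)²
  = (2.996)² · (0.1824 + 0.0384) / 0.0400
  = 8.9760 · 0.2208 / 0.0400
  = 49.55
Round up → n = 50 per group.

n = 50 per group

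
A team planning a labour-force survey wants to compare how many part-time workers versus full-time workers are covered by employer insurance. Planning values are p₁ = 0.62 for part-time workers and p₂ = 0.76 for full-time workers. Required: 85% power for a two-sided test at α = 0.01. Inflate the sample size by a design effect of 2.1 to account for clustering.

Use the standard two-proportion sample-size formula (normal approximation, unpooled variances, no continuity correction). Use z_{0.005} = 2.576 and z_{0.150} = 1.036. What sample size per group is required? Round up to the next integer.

n = 585 per group

n = (z_{α/2} + z_β)² · [p₁(1−p₁) + p₂(1−p₂)] / (p₁ − p₂)²
  = (2.576 + 1.036)² · (0.62·0.38 + 0.76·0.24) / (-0.14)²
  = (3.612)² · (0.2356 + 0.1824) / 0.0196
  = 13.0465 · 0.4180 / 0.0196
  = 278.24
Design effect: 2.1 × 278.24 = 584.30.
Round up → n = 585 per group.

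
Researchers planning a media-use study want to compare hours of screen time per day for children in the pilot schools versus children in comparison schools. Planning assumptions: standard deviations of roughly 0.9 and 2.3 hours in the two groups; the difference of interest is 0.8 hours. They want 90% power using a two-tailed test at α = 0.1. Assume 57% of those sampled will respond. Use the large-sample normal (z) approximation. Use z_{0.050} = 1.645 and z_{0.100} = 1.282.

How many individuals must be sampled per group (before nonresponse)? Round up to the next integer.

n = (z_{α/2} + z_β)² · (σ₁² + σ₂²) / δ²
  = (1.645 + 1.282)² · (0.9² + 2.3² = 6.1) / 0.8²
  = 8.5673 · 6.1 / 0.64
  = 81.66
Adjust for 57% response: 81.66 / 0.57 = 143.26.
Round up → n = 144 per group.

n = 144 per group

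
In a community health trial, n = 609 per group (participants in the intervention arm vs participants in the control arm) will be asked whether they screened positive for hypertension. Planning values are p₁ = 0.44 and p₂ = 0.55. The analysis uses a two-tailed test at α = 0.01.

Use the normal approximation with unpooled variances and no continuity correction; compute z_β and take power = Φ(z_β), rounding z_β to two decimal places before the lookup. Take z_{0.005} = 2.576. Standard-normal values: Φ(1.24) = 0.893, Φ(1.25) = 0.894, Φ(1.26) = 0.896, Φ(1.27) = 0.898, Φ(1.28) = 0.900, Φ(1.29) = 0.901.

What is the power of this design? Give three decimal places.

Power ≈ 0.901

z_β = |p₁−p₂|·√(n/[p₁q₁+p₂q₂]) − z_{α/2}
    = 0.11 · √(609/0.4939) − 2.576
    = 0.11 · 35.1147 − 2.576
    = 3.8626 − 2.576 = 1.2866 → 1.29
Power = Φ(1.29) = 0.901.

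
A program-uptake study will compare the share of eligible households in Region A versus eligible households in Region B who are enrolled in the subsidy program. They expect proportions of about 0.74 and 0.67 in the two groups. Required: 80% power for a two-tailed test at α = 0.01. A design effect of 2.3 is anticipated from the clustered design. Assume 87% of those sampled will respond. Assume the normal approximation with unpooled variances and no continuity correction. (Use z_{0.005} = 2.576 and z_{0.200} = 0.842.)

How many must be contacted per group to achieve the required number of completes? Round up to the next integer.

n = (z_{α/2} + z_β)² · [p₁(1−p₁) + p₂(1−p₂)] / (p₁ − p₂)²
  = (2.576 + 0.842)² · (0.74·0.26 + 0.67·0.33) / (0.07)²
  = (3.418)² · (0.1924 + 0.2211) / 0.0049
  = 11.6827 · 0.4135 / 0.0049
  = 985.88
Design effect: 2.3 × 985.88 = 2267.52.
Adjust for 87% response: 2267.52 / 0.87 = 2606.35.
Round up → n = 2607 per group.

n = 2607 per group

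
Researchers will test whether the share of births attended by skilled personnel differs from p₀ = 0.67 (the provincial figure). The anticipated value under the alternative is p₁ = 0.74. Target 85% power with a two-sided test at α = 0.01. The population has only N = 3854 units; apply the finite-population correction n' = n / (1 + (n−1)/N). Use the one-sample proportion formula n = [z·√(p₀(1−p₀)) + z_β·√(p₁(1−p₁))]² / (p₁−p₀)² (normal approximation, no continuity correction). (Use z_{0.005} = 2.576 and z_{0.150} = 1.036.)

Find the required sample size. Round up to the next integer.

n = [z_{α/2}·√(p₀q₀) + z_β·√(p₁q₁)]² / (p₁ − p₀)²
  = [2.576·√(0.67·0.33) + 1.036·√(0.74·0.26)]² / (0.07)²
  = [2.576·0.4702 + 1.036·0.4386]² / 0.0049
  = [1.6657]² / 0.0049
  = 566.23
Finite-population correction (N = 3854): 566.23 / (1 + (566.23 − 1)/3854) = 493.81.
Round up → n = 494.

n = 494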